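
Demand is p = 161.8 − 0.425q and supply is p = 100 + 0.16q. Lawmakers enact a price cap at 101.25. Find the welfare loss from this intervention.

Competitive equilibrium: 161.8 − 0.425q = 100 + 0.16q → q* = 105.641, p* = 116.9026.
At the ceiling p = 101.25, quantity supplied = (101.25 − 100)/0.16 = 7.8125.
Willingness to pay at q' = 7.8125: 161.8 − 0.425·7.8125 = 158.4797.
Δq = 105.641 − 7.8125 = 97.8285; wedge = 158.4797 − 101.25 = 57.2297.
Welfare loss = ½ × 97.8285 × 57.2297 = 2799.35.

2799.35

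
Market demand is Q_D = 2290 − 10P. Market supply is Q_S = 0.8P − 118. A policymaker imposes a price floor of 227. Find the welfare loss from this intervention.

In inverse form: demand P = 229 − 0.1Q, supply P = 147.5 + 1.25Q.
Competitive equilibrium: 229 − 0.1Q = 147.5 + 1.25Q → Q* = 60.3704, P* = 222.963.
At the floor P = 227, quantity demanded = (229 − 227)/0.1 = 20.
Sellers' marginal cost at Q' = 20: 147.5 + 1.25·20 = 172.5.
ΔQ = 60.3704 − 20 = 40.3704; wedge = 227 − 172.5 = 54.5.
The triangle = ½ × 40.3704 × 54.5 = 1100.09.

1100.09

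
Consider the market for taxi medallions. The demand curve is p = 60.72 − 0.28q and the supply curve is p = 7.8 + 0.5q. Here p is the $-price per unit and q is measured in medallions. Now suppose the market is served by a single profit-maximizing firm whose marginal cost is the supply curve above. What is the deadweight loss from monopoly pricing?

Competitive equilibrium: 60.72 − 0.28q = 7.8 + 0.5q → q* = 67.8462, p* = 41.7231.
Marginal revenue: MR = 60.72 − 0.56q. Set MR = MC: 60.72 − 0.56q = 7.8 + 0.5q → q_m = 49.9245.
Price p_m = 60.72 − 0.28·49.9245 = 46.7411; MC(q_m) = 7.8 + 0.5·49.9245 = 32.7623.
Competitive q* = 67.8462, so Δq = 17.9217; wedge = 46.7411 − 32.7623 = 13.9788.
Welfare loss = ½ × 17.9217 × 13.9788 = $125.26.

$125.26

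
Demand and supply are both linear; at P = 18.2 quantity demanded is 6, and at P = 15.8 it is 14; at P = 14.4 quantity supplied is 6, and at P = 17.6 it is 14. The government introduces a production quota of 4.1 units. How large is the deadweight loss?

Demand slope = (15.8 − 18.2)/(14 − 6) = −0.3, so P = 20 − 0.3Q.
Supply slope = (17.6 − 14.4)/(14 − 6) = 0.4, so P = 12 + 0.4Q.
Competitive equilibrium: 20 − 0.3Q = 12 + 0.4Q → Q* = 11.4286, P* = 16.5714.
At Q = 4.1: demand price = 20 − 0.3·4.1 = 18.77; supply price = 12 + 0.4·4.1 = 13.64.
ΔQ = 11.4286 − 4.1 = 7.3286; wedge = 18.77 − 13.64 = 5.13.
The triangle = ½ × 7.3286 × 5.13 = 18.80.

18.80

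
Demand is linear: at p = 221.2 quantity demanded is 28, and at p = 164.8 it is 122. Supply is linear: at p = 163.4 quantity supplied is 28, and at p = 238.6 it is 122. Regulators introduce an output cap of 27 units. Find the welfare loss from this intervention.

1251.66

Demand slope = (164.8 − 221.2)/(122 − 28) = −0.6, so p = 238 − 0.6q.
Supply slope = (238.6 − 163.4)/(122 − 28) = 0.8, so p = 141 + 0.8q.
Competitive equilibrium: 238 − 0.6q = 141 + 0.8q → q* = 69.2857, p* = 196.4286.
At q = 27: demand price = 238 − 0.6·27 = 221.8; supply price = 141 + 0.8·27 = 162.6.
Δq = 69.2857 − 27 = 42.2857; wedge = 221.8 − 162.6 = 59.2.
Welfare loss = ½ × 42.2857 × 59.2 = 1251.66.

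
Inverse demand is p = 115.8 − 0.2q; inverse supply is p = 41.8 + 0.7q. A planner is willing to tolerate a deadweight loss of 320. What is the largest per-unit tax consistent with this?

24

Competitive equilibrium: 115.8 − 0.2q = 41.8 + 0.7q → q* = 82.2222, p* = 99.3556.
A tax t gives Δq = t/0.9 and wedge t, so DWL = t²/1.8.
t²/1.8 = 320 → t² = 576 → t = 24.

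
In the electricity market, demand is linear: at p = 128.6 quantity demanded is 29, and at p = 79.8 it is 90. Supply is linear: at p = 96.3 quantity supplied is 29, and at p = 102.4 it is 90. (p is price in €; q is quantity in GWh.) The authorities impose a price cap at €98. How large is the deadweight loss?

€160.56

Demand slope = (79.8 − 128.6)/(90 − 29) = −0.8, so p = 151.8 − 0.8q.
Supply slope = (102.4 − 96.3)/(90 − 29) = 0.1, so p = 93.4 + 0.1q.
Competitive equilibrium: 151.8 − 0.8q = 93.4 + 0.1q → q* = 64.8889, p* = 99.8889.
At the ceiling p = 98, quantity supplied = (98 − 93.4)/0.1 = 46.
Willingness to pay at q' = 46: 151.8 − 0.8·46 = 115.
Δq = 64.8889 − 46 = 18.8889; wedge = 115 − 98 = 17.
DWL = ½ × 18.8889 × 17 = €160.56.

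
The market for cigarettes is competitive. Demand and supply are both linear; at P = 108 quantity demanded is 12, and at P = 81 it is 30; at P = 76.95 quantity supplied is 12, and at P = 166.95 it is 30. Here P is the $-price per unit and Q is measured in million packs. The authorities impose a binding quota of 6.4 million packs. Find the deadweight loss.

Demand slope = (81 − 108)/(30 − 12) = −1.5, so P = 126 − 1.5Q.
Supply slope = (166.95 − 76.95)/(30 − 12) = 5, so P = 16.95 + 5Q.
Competitive equilibrium: 126 − 1.5Q = 16.95 + 5Q → Q* = 16.7769, P* = 100.8346.
At Q = 6.4: demand price = 126 − 1.5·6.4 = 116.4; supply price = 16.95 + 5·6.4 = 48.95.
ΔQ = 16.7769 − 6.4 = 10.3769; wedge = 116.4 − 48.95 = 67.45.
Deadweight loss = ½ × 10.3769 × 67.45 = $349.96 million.

$349.96 million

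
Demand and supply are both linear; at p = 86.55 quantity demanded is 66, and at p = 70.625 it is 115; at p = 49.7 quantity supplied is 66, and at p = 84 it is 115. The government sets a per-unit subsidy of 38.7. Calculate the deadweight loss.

730.58

Demand slope = (70.625 − 86.55)/(115 − 66) = −0.325, so p = 108 − 0.325q.
Supply slope = (84 − 49.7)/(115 − 66) = 0.7, so p = 3.5 + 0.7q.
Competitive equilibrium: 108 − 0.325q = 3.5 + 0.7q → q* = 101.9512, p* = 74.8659.
The subsidy lowers effective supply by 38.7: p = 0.7q − 35.2.
New quantity: 108 − 0.325q = 0.7q − 35.2 → q' = 139.7073.
Overproduction Δq = 139.7073 − 101.9512 = 37.7561; wedge = subsidy = 38.7.
Deadweight loss = ½ × 37.7561 × 38.7 = 730.58.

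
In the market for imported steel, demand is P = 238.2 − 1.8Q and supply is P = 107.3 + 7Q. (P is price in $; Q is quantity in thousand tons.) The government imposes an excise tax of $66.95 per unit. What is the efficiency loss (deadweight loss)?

$254.68 thousand

Competitive equilibrium: 238.2 − 1.8Q = 107.3 + 7Q → Q* = 14.875, P* = 211.425.
With the tax, the buyer price exceeds the seller price by 66.95: (238.2 − 1.8Q) − (107.3 + 7Q) = 66.95 → Q' = 7.267.
ΔQ = 14.875 − 7.267 = 7.608; the wedge equals the tax, 66.95.
The triangle = ½ × 7.608 × 66.95 = $254.68 thousand.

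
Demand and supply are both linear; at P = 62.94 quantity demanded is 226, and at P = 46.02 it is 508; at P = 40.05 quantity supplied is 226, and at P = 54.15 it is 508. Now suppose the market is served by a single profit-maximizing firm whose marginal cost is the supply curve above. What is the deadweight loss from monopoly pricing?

1291.01

Demand slope = (46.02 − 62.94)/(508 − 226) = −0.06, so P = 76.5 − 0.06Q.
Supply slope = (54.15 − 40.05)/(508 − 226) = 0.05, so P = 28.75 + 0.05Q.
Competitive equilibrium: 76.5 − 0.06Q = 28.75 + 0.05Q → Q* = 434.0909, P* = 50.4545.
Marginal revenue: MR = 76.5 − 0.12Q. Set MR = MC: 76.5 − 0.12Q = 28.75 + 0.05Q → Q_m = 280.8824.
Price P_m = 76.5 − 0.06·280.8824 = 59.6471; MC(Q_m) = 28.75 + 0.05·280.8824 = 42.7941.
Competitive Q* = 434.0909, so ΔQ = 153.2085; wedge = 59.6471 − 42.7941 = 16.853.
Deadweight loss = ½ × 153.2085 × 16.853 = 1291.01.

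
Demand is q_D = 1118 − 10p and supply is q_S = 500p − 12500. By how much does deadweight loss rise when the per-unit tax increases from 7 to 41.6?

8242.94

In inverse form: demand p = 111.8 − 0.1q, supply p = 25 + 0.002q.
Competitive equilibrium: 111.8 − 0.1q = 25 + 0.002q → q* = 850.9804, p* = 26.702.
For a per-unit tax t: Δq = t/0.102, so DWL = ½·t·(t/0.102) = t²/0.204.
At t = 7: DWL = 240.196. At t = 41.6: DWL = 8483.137.
Increase = 8483.137 − 240.196 = 8242.94.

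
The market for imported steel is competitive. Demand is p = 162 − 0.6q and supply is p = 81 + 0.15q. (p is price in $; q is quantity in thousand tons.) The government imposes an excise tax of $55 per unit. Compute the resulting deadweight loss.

$2016.67 thousand

Competitive equilibrium: 162 − 0.6q = 81 + 0.15q → q* = 108, p* = 97.2.
With the tax, the buyer price exceeds the seller price by 55: (162 − 0.6q) − (81 + 0.15q) = 55 → q' = 34.6667.
Δq = 108 − 34.6667 = 73.3333; the wedge equals the tax, 55.
The triangle = ½ × 73.3333 × 55 = $2016.67 thousand.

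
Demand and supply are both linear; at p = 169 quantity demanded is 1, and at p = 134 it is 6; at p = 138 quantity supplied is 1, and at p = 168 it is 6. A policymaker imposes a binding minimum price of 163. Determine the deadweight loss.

Demand slope = (134 − 169)/(6 − 1) = −7, so p = 176 − 7q.
Supply slope = (168 − 138)/(6 − 1) = 6, so p = 132 + 6q.
Competitive equilibrium: 176 − 7q = 132 + 6q → q* = 3.3846, p* = 152.3077.
At the floor p = 163, quantity demanded = (176 − 163)/7 = 1.8571.
Sellers' marginal cost at q' = 1.8571: 132 + 6·1.8571 = 143.1426.
Δq = 3.3846 − 1.8571 = 1.5275; wedge = 163 − 143.1426 = 19.8574.
The triangle = ½ × 1.5275 × 19.8574 = 15.17.

15.17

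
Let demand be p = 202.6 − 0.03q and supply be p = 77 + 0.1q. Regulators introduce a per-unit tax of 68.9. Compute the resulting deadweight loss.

Competitive equilibrium: 202.6 − 0.03q = 77 + 0.1q → q* = 966.1538, p* = 173.6154.
With the tax, the buyer price exceeds the seller price by 68.9: (202.6 − 0.03q) − (77 + 0.1q) = 68.9 → q' = 436.1538.
Δq = 966.1538 − 436.1538 = 530; the wedge equals the tax, 68.9.
DWL = ½ × 530 × 68.9 = 18258.50.

18258.50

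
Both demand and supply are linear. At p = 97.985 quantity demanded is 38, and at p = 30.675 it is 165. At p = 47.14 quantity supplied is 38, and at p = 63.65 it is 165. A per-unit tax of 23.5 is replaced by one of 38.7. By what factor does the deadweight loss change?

Demand slope = (30.675 − 97.985)/(165 − 38) = −0.53, so p = 118.125 − 0.53q.
Supply slope = (63.65 − 47.14)/(165 − 38) = 0.13, so p = 42.2 + 0.13q.
Competitive equilibrium: 118.125 − 0.53q = 42.2 + 0.13q → q* = 115.0379, p* = 57.1549.
For a per-unit tax t: Δq = t/0.66, so DWL = ½·t·(t/0.66) = t²/1.32.
At t = 23.5: DWL = 418.371. At t = 38.7: DWL = 1134.614.
Ratio = (38.7/23.5)² = 2.712.

2.712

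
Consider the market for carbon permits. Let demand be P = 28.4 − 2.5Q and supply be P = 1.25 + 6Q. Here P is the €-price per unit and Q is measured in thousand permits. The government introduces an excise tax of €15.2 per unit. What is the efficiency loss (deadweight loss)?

Competitive equilibrium: 28.4 − 2.5Q = 1.25 + 6Q → Q* = 3.1941, P* = 20.4147.
With the tax, the buyer price exceeds the seller price by 15.2: (28.4 − 2.5Q) − (1.25 + 6Q) = 15.2 → Q' = 1.4059.
ΔQ = 3.1941 − 1.4059 = 1.7882; the wedge equals the tax, 15.2.
DWL = ½ × 1.7882 × 15.2 = €13.59 thousand.

€13.59 thousand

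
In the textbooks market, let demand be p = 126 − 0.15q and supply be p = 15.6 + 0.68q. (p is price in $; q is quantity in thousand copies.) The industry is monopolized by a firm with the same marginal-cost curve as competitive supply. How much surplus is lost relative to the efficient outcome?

$172.01 thousand

Competitive equilibrium: 126 − 0.15q = 15.6 + 0.68q → q* = 133.012, p* = 106.0482.
Marginal revenue: MR = 126 − 0.3q. Set MR = MC: 126 − 0.3q = 15.6 + 0.68q → q_m = 112.6531.
Price p_m = 126 − 0.15·112.6531 = 109.102; MC(q_m) = 15.6 + 0.68·112.6531 = 92.2041.
Competitive q* = 133.012, so Δq = 20.3589; wedge = 109.102 − 92.2041 = 16.8979.
Welfare loss = ½ × 20.3589 × 16.8979 = $172.01 thousand.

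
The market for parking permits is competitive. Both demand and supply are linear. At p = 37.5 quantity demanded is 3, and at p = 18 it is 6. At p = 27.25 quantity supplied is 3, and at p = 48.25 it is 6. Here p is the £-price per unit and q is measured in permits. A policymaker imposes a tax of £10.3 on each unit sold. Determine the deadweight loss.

Demand slope = (18 − 37.5)/(6 − 3) = −6.5, so p = 57 − 6.5q.
Supply slope = (48.25 − 27.25)/(6 − 3) = 7, so p = 6.25 + 7q.
Competitive equilibrium: 57 − 6.5q = 6.25 + 7q → q* = 3.7593, p* = 32.5648.
With the tax, the buyer price exceeds the seller price by 10.3: (57 − 6.5q) − (6.25 + 7q) = 10.3 → q' = 2.9963.
Δq = 3.7593 − 2.9963 = 0.763; the wedge equals the tax, 10.3.
Deadweight loss = ½ × 0.763 × 10.3 = £3.93.

£3.93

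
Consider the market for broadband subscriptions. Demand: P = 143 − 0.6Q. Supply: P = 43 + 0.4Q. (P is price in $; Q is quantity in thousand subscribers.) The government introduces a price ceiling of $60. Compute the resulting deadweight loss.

$1653.125 thousand

Competitive equilibrium: 143 − 0.6Q = 43 + 0.4Q → Q* = 100, P* = 83.
At the ceiling P = 60, quantity supplied = (60 − 43)/0.4 = 42.5.
Willingness to pay at Q' = 42.5: 143 − 0.6·42.5 = 117.5.
ΔQ = 100 − 42.5 = 57.5; wedge = 117.5 − 60 = 57.5.
DWL = ½ × 57.5 × 57.5 = $1653.125 thousand.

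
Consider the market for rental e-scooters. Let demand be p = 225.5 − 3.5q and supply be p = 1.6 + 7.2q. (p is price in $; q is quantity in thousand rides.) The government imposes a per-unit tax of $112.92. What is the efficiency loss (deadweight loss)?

Competitive equilibrium: 225.5 − 3.5q = 1.6 + 7.2q → q* = 20.92523, p* = 152.26168.
With the tax, the buyer price exceeds the seller price by 112.92: (225.5 − 3.5q) − (1.6 + 7.2q) = 112.92 → q' = 10.37196.
Δq = 20.92523 − 10.37196 = 10.55327; the wedge equals the tax, 112.92.
DWL = ½ × 10.55327 × 112.92 = $595.84 thousand.

$595.84 thousand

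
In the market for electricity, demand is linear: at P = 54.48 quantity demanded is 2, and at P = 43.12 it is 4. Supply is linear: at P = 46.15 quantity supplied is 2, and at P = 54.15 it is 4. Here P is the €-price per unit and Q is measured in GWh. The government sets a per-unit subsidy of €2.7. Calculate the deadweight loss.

€0.38

Demand slope = (43.12 − 54.48)/(4 − 2) = −5.68, so P = 65.84 − 5.68Q.
Supply slope = (54.15 − 46.15)/(4 − 2) = 4, so P = 38.15 + 4Q.
Competitive equilibrium: 65.84 − 5.68Q = 38.15 + 4Q → Q* = 2.8605, P* = 49.5921.
The subsidy lowers effective supply by 2.7: P = 35.45 + 4Q.
New quantity: 65.84 − 5.68Q = 35.45 + 4Q → Q' = 3.1395.
Overproduction ΔQ = 3.1395 − 2.8605 = 0.279; wedge = subsidy = 2.7.
Welfare loss = ½ × 0.279 × 2.7 = €0.38.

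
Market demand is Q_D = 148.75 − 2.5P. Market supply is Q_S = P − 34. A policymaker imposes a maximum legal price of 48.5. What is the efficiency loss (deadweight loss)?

In inverse form: demand P = 59.5 − 0.4Q, supply P = 34 + Q.
Competitive equilibrium: 59.5 − 0.4Q = 34 + Q → Q* = 18.2143, P* = 52.2143.
At the ceiling P = 48.5, quantity supplied = (48.5 − 34)/1 = 14.5.
Willingness to pay at Q' = 14.5: 59.5 − 0.4·14.5 = 53.7.
ΔQ = 18.2143 − 14.5 = 3.7143; wedge = 53.7 − 48.5 = 5.2.
Welfare loss = ½ × 3.7143 × 5.2 = 9.66.

9.66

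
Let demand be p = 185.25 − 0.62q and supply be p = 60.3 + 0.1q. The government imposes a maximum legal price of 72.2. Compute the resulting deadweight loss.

1070.93

Competitive equilibrium: 185.25 − 0.62q = 60.3 + 0.1q → q* = 173.5417, p* = 77.6542.
At the ceiling p = 72.2, quantity supplied = (72.2 − 60.3)/0.1 = 119.
Willingness to pay at q' = 119: 185.25 − 0.62·119 = 111.47.
Δq = 173.5417 − 119 = 54.5417; wedge = 111.47 − 72.2 = 39.27.
The triangle = ½ × 54.5417 × 39.27 = 1070.93.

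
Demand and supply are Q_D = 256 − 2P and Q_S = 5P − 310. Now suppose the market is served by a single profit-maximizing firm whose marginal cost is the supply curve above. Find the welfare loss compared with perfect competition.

In inverse form: demand P = 128 − 0.5Q, supply P = 62 + 0.2Q.
Competitive equilibrium: 128 − 0.5Q = 62 + 0.2Q → Q* = 94.2857, P* = 80.8571.
Marginal revenue: MR = 128 − Q. Set MR = MC: 128 − Q = 62 + 0.2Q → Q_m = 55.
Price P_m = 128 − 0.5·55 = 100.5; MC(Q_m) = 62 + 0.2·55 = 73.
Competitive Q* = 94.2857, so ΔQ = 39.2857; wedge = 100.5 − 73 = 27.5.
Welfare loss = ½ × 39.2857 × 27.5 = 540.18.

540.18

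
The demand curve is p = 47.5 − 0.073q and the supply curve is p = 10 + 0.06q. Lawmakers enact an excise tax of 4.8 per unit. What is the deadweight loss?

86.62

Competitive equilibrium: 47.5 − 0.073q = 10 + 0.06q → q* = 281.9549, p* = 26.9173.
With the tax, the buyer price exceeds the seller price by 4.8: (47.5 − 0.073q) − (10 + 0.06q) = 4.8 → q' = 245.8647.
Δq = 281.9549 − 245.8647 = 36.0902; the wedge equals the tax, 4.8.
The triangle = ½ × 36.0902 × 4.8 = 86.62.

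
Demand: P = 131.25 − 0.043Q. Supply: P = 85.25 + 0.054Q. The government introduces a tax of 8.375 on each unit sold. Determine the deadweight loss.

361.55

Competitive equilibrium: 131.25 − 0.043Q = 85.25 + 0.054Q → Q* = 474.2268, P* = 110.8582.
With the tax, the buyer price exceeds the seller price by 8.375: (131.25 − 0.043Q) − (85.25 + 0.054Q) = 8.375 → Q' = 387.8866.
ΔQ = 474.2268 − 387.8866 = 86.3402; the wedge equals the tax, 8.375.
Welfare loss = ½ × 86.3402 × 8.375 = 361.55.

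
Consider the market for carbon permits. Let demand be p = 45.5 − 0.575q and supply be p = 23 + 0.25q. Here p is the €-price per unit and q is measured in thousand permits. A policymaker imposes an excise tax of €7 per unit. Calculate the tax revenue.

€131.52 thousand

Competitive equilibrium: 45.5 − 0.575q = 23 + 0.25q → q* = 27.2727, p* = 29.8182.
With the tax, the buyer price exceeds the seller price by 7: (45.5 − 0.575q) − (23 + 0.25q) = 7 → q' = 18.7879.
Tax revenue = 7 × 18.7879 = €131.52 thousand.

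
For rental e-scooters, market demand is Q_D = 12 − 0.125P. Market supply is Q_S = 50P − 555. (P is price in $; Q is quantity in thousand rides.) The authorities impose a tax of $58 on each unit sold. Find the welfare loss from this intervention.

$209.73 thousand

In inverse form: demand P = 96 − 8Q, supply P = 11.1 + 0.02Q.
Competitive equilibrium: 96 − 8Q = 11.1 + 0.02Q → Q* = 10.586, P* = 11.3117.
With the tax, the buyer price exceeds the seller price by 58: (96 − 8Q) − (11.1 + 0.02Q) = 58 → Q' = 3.3541.
ΔQ = 10.586 − 3.3541 = 7.2319; the wedge equals the tax, 58.
The triangle = ½ × 7.2319 × 58 = $209.73 thousand.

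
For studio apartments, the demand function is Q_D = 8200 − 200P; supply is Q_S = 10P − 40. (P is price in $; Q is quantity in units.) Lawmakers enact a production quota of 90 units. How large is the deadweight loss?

In inverse form: demand P = 41 − 0.005Q, supply P = 4 + 0.1Q.
Competitive equilibrium: 41 − 0.005Q = 4 + 0.1Q → Q* = 352.381, P* = 39.2381.
At Q = 90: demand price = 41 − 0.005·90 = 40.55; supply price = 4 + 0.1·90 = 13.
ΔQ = 352.381 − 90 = 262.381; wedge = 40.55 − 13 = 27.55.
Deadweight loss = ½ × 262.381 × 27.55 = $3614.30.

$3614.30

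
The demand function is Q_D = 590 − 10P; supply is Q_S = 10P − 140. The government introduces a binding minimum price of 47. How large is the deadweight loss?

In inverse form: demand P = 59 − 0.1Q, supply P = 14 + 0.1Q.
Competitive equilibrium: 59 − 0.1Q = 14 + 0.1Q → Q* = 225, P* = 36.5.
At the floor P = 47, quantity demanded = (59 − 47)/0.1 = 120.
Sellers' marginal cost at Q' = 120: 14 + 0.1·120 = 26.
ΔQ = 225 − 120 = 105; wedge = 47 − 26 = 21.
Deadweight loss = ½ × 105 × 21 = 1102.50.

1102.50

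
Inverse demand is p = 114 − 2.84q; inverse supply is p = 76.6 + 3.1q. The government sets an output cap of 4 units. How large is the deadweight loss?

Competitive equilibrium: 114 − 2.84q = 76.6 + 3.1q → q* = 6.2963, p* = 96.1185.
At q = 4: demand price = 114 − 2.84·4 = 102.64; supply price = 76.6 + 3.1·4 = 89.
Δq = 6.2963 − 4 = 2.2963; wedge = 102.64 − 89 = 13.64.
DWL = ½ × 2.2963 × 13.64 = 15.66.

15.66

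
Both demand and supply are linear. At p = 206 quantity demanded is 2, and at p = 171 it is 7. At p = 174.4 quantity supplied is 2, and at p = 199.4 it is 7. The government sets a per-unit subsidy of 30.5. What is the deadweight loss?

Demand slope = (171 − 206)/(7 − 2) = −7, so p = 220 − 7q.
Supply slope = (199.4 − 174.4)/(7 − 2) = 5, so p = 164.4 + 5q.
Competitive equilibrium: 220 − 7q = 164.4 + 5q → q* = 4.6333, p* = 187.5667.
The subsidy lowers effective supply by 30.5: p = 133.9 + 5q.
New quantity: 220 − 7q = 133.9 + 5q → q' = 7.175.
Overproduction Δq = 7.175 − 4.6333 = 2.5417; wedge = subsidy = 30.5.
DWL = ½ × 2.5417 × 30.5 = 38.76.

38.76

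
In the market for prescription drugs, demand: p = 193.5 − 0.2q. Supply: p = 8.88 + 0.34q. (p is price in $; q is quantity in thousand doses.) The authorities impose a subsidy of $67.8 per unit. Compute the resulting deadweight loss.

$4256.33 thousand

Competitive equilibrium: 193.5 − 0.2q = 8.88 + 0.34q → q* = 341.8889, p* = 125.1222.
The subsidy lowers effective supply by 67.8: p = 0.34q − 58.92.
New quantity: 193.5 − 0.2q = 0.34q − 58.92 → q' = 467.4444.
Overproduction Δq = 467.4444 − 341.8889 = 125.5555; wedge = subsidy = 67.8.
The triangle = ½ × 125.5555 × 67.8 = $4256.33 thousand.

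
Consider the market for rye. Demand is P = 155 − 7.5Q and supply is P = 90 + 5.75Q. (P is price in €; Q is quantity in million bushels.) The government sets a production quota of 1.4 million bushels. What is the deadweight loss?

Competitive equilibrium: 155 − 7.5Q = 90 + 5.75Q → Q* = 4.9057, P* = 118.2075.
At Q = 1.4: demand price = 155 − 7.5·1.4 = 144.5; supply price = 90 + 5.75·1.4 = 98.05.
ΔQ = 4.9057 − 1.4 = 3.5057; wedge = 144.5 − 98.05 = 46.45.
DWL = ½ × 3.5057 × 46.45 = €81.42 million.

€81.42 million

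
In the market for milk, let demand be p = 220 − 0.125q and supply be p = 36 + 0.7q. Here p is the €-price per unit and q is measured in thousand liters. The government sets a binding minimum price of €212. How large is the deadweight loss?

€10432.39 thousand

Competitive equilibrium: 220 − 0.125q = 36 + 0.7q → q* = 223.0303, p* = 192.1212.
At the floor p = 212, quantity demanded = (220 − 212)/0.125 = 64.
Sellers' marginal cost at q' = 64: 36 + 0.7·64 = 80.8.
Δq = 223.0303 − 64 = 159.0303; wedge = 212 − 80.8 = 131.2.
Welfare loss = ½ × 159.0303 × 131.2 = €10432.39 thousand.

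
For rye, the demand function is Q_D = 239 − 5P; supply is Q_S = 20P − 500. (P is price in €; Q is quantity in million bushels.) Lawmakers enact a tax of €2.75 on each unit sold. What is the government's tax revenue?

€220.55 million

In inverse form: demand P = 47.8 − 0.2Q, supply P = 25 + 0.05Q.
Competitive equilibrium: 47.8 − 0.2Q = 25 + 0.05Q → Q* = 91.2, P* = 29.56.
With the tax, the buyer price exceeds the seller price by 2.75: (47.8 − 0.2Q) − (25 + 0.05Q) = 2.75 → Q' = 80.2.
Tax revenue = 2.75 × 80.2 = €220.55 million.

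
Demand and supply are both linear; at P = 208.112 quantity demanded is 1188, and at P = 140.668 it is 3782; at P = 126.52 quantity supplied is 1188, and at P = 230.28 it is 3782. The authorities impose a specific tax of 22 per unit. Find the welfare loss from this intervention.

3666.67

Demand slope = (140.668 − 208.112)/(3782 − 1188) = −0.026, so P = 239 − 0.026Q.
Supply slope = (230.28 − 126.52)/(3782 − 1188) = 0.04, so P = 79 + 0.04Q.
Competitive equilibrium: 239 − 0.026Q = 79 + 0.04Q → Q* = 2424.2424, P* = 175.9697.
With the tax, the buyer price exceeds the seller price by 22: (239 − 0.026Q) − (79 + 0.04Q) = 22 → Q' = 2090.9091.
ΔQ = 2424.2424 − 2090.9091 = 333.3333; the wedge equals the tax, 22.
The triangle = ½ × 333.3333 × 22 = 3666.67.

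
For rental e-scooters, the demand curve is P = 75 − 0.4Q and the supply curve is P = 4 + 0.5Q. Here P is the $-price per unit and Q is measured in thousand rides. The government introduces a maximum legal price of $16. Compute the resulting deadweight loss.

Competitive equilibrium: 75 − 0.4Q = 4 + 0.5Q → Q* = 78.8889, P* = 43.4444.
At the ceiling P = 16, quantity supplied = (16 − 4)/0.5 = 24.
Willingness to pay at Q' = 24: 75 − 0.4·24 = 65.4.
ΔQ = 78.8889 − 24 = 54.8889; wedge = 65.4 − 16 = 49.4.
DWL = ½ × 54.8889 × 49.4 = $1355.76 thousand.

$1355.76 thousand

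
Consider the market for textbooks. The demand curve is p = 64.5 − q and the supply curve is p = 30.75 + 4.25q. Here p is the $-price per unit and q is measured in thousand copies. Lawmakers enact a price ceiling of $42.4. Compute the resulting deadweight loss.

$35.69 thousand

Competitive equilibrium: 64.5 − q = 30.75 + 4.25q → q* = 6.4286, p* = 58.0714.
At the ceiling p = 42.4, quantity supplied = (42.4 − 30.75)/4.25 = 2.7412.
Willingness to pay at q' = 2.7412: 64.5 − 1·2.7412 = 61.7588.
Δq = 6.4286 − 2.7412 = 3.6874; wedge = 61.7588 − 42.4 = 19.3588.
Deadweight loss = ½ × 3.6874 × 19.3588 = $35.69 thousand.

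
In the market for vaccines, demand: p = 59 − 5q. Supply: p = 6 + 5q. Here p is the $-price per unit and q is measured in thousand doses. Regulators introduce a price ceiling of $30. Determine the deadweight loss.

$1.25 thousand

Competitive equilibrium: 59 − 5q = 6 + 5q → q* = 5.3, p* = 32.5.
At the ceiling p = 30, quantity supplied = (30 − 6)/5 = 4.8.
Willingness to pay at q' = 4.8: 59 − 5·4.8 = 35.
Δq = 5.3 − 4.8 = 0.5; wedge = 35 − 30 = 5.
DWL = ½ × 0.5 × 5 = $1.25 thousand.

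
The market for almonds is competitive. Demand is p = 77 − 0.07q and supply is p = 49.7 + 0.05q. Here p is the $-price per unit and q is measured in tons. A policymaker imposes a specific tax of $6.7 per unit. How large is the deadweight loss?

Competitive equilibrium: 77 − 0.07q = 49.7 + 0.05q → q* = 227.5, p* = 61.075.
With the tax, the buyer price exceeds the seller price by 6.7: (77 − 0.07q) − (49.7 + 0.05q) = 6.7 → q' = 171.6667.
Δq = 227.5 − 171.6667 = 55.8333; the wedge equals the tax, 6.7.
The triangle = ½ × 55.8333 × 6.7 = $187.04.

$187.04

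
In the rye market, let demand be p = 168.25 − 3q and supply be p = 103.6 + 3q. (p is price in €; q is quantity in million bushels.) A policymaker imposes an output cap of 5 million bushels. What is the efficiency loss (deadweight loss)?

Competitive equilibrium: 168.25 − 3q = 103.6 + 3q → q* = 10.775, p* = 135.925.
At q = 5: demand price = 168.25 − 3·5 = 153.25; supply price = 103.6 + 3·5 = 118.6.
Δq = 10.775 − 5 = 5.775; wedge = 153.25 − 118.6 = 34.65.
Welfare loss = ½ × 5.775 × 34.65 = €100.05 million.

€100.05 million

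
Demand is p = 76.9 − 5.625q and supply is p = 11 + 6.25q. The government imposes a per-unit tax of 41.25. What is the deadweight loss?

Competitive equilibrium: 76.9 − 5.625q = 11 + 6.25q → q* = 5.54947, p* = 45.68421.
With the tax, the buyer price exceeds the seller price by 41.25: (76.9 − 5.625q) − (11 + 6.25q) = 41.25 → q' = 2.07579.
Δq = 5.54947 − 2.07579 = 3.47368; the wedge equals the tax, 41.25.
The triangle = ½ × 3.47368 × 41.25 = 71.64.

71.64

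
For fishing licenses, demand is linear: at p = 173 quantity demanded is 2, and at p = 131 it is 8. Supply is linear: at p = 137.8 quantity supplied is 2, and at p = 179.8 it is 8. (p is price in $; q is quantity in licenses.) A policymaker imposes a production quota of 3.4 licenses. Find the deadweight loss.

$8.69

Demand slope = (131 − 173)/(8 − 2) = −7, so p = 187 − 7q.
Supply slope = (179.8 − 137.8)/(8 − 2) = 7, so p = 123.8 + 7q.
Competitive equilibrium: 187 − 7q = 123.8 + 7q → q* = 4.5143, p* = 155.4.
At q = 3.4: demand price = 187 − 7·3.4 = 163.2; supply price = 123.8 + 7·3.4 = 147.6.
Δq = 4.5143 − 3.4 = 1.1143; wedge = 163.2 − 147.6 = 15.6.
The triangle = ½ × 1.1143 × 15.6 = $8.69.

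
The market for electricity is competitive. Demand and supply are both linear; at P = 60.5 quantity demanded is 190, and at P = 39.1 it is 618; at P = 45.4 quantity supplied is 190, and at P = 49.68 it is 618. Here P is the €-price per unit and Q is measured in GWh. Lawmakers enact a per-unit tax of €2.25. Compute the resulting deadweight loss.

Demand slope = (39.1 − 60.5)/(618 − 190) = −0.05, so P = 70 − 0.05Q.
Supply slope = (49.68 − 45.4)/(618 − 190) = 0.01, so P = 43.5 + 0.01Q.
Competitive equilibrium: 70 − 0.05Q = 43.5 + 0.01Q → Q* = 441.6667, P* = 47.9167.
With the tax, the buyer price exceeds the seller price by 2.25: (70 − 0.05Q) − (43.5 + 0.01Q) = 2.25 → Q' = 404.1667.
ΔQ = 441.6667 − 404.1667 = 37.5; the wedge equals the tax, 2.25.
DWL = ½ × 37.5 × 2.25 = €42.19.

€42.19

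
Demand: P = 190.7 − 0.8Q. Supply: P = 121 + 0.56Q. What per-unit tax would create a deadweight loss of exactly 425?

34

Competitive equilibrium: 190.7 − 0.8Q = 121 + 0.56Q → Q* = 51.25, P* = 149.7.
A tax t gives ΔQ = t/1.36 and wedge t, so DWL = t²/2.72.
t²/2.72 = 425 → t² = 1156 → t = 34.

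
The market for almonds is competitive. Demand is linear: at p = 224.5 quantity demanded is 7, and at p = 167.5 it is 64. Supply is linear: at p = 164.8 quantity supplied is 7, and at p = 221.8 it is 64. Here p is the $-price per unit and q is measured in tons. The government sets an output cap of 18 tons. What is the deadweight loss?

Demand slope = (167.5 − 224.5)/(64 − 7) = −1, so p = 231.5 − q.
Supply slope = (221.8 − 164.8)/(64 − 7) = 1, so p = 157.8 + q.
Competitive equilibrium: 231.5 − q = 157.8 + q → q* = 36.85, p* = 194.65.
At q = 18: demand price = 231.5 − 1·18 = 213.5; supply price = 157.8 + 1·18 = 175.8.
Δq = 36.85 − 18 = 18.85; wedge = 213.5 − 175.8 = 37.7.
DWL = ½ × 18.85 × 37.7 = $355.32.

$355.32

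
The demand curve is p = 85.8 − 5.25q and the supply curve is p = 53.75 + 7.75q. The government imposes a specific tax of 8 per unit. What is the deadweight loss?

2.46

Competitive equilibrium: 85.8 − 5.25q = 53.75 + 7.75q → q* = 2.4654, p* = 72.8567.
With the tax, the buyer price exceeds the seller price by 8: (85.8 − 5.25q) − (53.75 + 7.75q) = 8 → q' = 1.85.
Δq = 2.4654 − 1.85 = 0.6154; the wedge equals the tax, 8.
Deadweight loss = ½ × 0.6154 × 8 = 2.46.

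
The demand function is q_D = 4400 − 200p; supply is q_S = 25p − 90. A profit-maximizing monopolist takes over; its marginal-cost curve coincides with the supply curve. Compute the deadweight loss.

37.62

In inverse form: demand p = 22 − 0.005q, supply p = 3.6 + 0.04q.
Competitive equilibrium: 22 − 0.005q = 3.6 + 0.04q → q* = 408.8889, p* = 19.9556.
Marginal revenue: MR = 22 − 0.01q. Set MR = MC: 22 − 0.01q = 3.6 + 0.04q → q_m = 368.
Price p_m = 22 − 0.005·368 = 20.16; MC(q_m) = 3.6 + 0.04·368 = 18.32.
Competitive q* = 408.8889, so Δq = 40.8889; wedge = 20.16 − 18.32 = 1.84.
The triangle = ½ × 40.8889 × 1.84 = 37.62.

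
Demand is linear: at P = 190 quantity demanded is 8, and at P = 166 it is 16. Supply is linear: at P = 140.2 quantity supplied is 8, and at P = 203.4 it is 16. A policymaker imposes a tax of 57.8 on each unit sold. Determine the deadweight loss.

153.25

Demand slope = (166 − 190)/(16 − 8) = −3, so P = 214 − 3Q.
Supply slope = (203.4 − 140.2)/(16 − 8) = 7.9, so P = 77 + 7.9Q.
Competitive equilibrium: 214 − 3Q = 77 + 7.9Q → Q* = 12.5688, P* = 176.2936.
With the tax, the buyer price exceeds the seller price by 57.8: (214 − 3Q) − (77 + 7.9Q) = 57.8 → Q' = 7.2661.
ΔQ = 12.5688 − 7.2661 = 5.3027; the wedge equals the tax, 57.8.
Deadweight loss = ½ × 5.3027 × 57.8 = 153.25.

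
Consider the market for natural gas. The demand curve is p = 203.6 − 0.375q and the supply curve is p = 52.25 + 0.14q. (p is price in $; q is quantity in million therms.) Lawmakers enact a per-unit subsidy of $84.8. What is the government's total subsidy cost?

$38884.50 million

Competitive equilibrium: 203.6 − 0.375q = 52.25 + 0.14q → q* = 293.8835, p* = 93.39369.
The subsidy lowers effective supply by 84.8: p = 0.14q − 32.55.
New quantity: 203.6 − 0.375q = 0.14q − 32.55 → q' = 458.54369.
Total subsidy cost = 84.8 × 458.54369 = $38884.50 million.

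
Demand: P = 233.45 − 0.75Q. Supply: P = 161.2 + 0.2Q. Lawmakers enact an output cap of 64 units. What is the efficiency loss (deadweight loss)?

Competitive equilibrium: 233.45 − 0.75Q = 161.2 + 0.2Q → Q* = 76.0526, P* = 176.4105.
At Q = 64: demand price = 233.45 − 0.75·64 = 185.45; supply price = 161.2 + 0.2·64 = 174.
ΔQ = 76.0526 − 64 = 12.0526; wedge = 185.45 − 174 = 11.45.
Deadweight loss = ½ × 12.0526 × 11.45 = 69.

69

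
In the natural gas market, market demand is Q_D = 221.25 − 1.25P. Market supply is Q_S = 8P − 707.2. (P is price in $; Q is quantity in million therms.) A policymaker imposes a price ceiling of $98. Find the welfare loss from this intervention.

$166.68 million

In inverse form: demand P = 177 − 0.8Q, supply P = 88.4 + 0.125Q.
Competitive equilibrium: 177 − 0.8Q = 88.4 + 0.125Q → Q* = 95.7838, P* = 100.373.
At the ceiling P = 98, quantity supplied = (98 − 88.4)/0.125 = 76.8.
Willingness to pay at Q' = 76.8: 177 − 0.8·76.8 = 115.56.
ΔQ = 95.7838 − 76.8 = 18.9838; wedge = 115.56 − 98 = 17.56.
Deadweight loss = ½ × 18.9838 × 17.56 = $166.68 million.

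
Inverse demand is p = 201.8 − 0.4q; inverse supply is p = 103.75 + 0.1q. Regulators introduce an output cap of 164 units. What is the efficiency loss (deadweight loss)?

Competitive equilibrium: 201.8 − 0.4q = 103.75 + 0.1q → q* = 196.1, p* = 123.36.
At q = 164: demand price = 201.8 − 0.4·164 = 136.2; supply price = 103.75 + 0.1·164 = 120.15.
Δq = 196.1 − 164 = 32.1; wedge = 136.2 − 120.15 = 16.05.
Deadweight loss = ½ × 32.1 × 16.05 = 257.60.

257.60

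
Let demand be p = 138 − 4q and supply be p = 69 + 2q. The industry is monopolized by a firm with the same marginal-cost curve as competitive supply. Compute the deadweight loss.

Competitive equilibrium: 138 − 4q = 69 + 2q → q* = 11.5, p* = 92.
Marginal revenue: MR = 138 − 8q. Set MR = MC: 138 − 8q = 69 + 2q → q_m = 6.9.
Price p_m = 138 − 4·6.9 = 110.4; MC(q_m) = 69 + 2·6.9 = 82.8.
Competitive q* = 11.5, so Δq = 4.6; wedge = 110.4 − 82.8 = 27.6.
Welfare loss = ½ × 4.6 × 27.6 = 63.48.

63.48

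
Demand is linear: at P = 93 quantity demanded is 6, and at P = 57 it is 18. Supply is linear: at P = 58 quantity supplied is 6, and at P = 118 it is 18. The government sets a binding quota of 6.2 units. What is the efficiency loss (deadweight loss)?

69.72

Demand slope = (57 − 93)/(18 − 6) = −3, so P = 111 − 3Q.
Supply slope = (118 − 58)/(18 − 6) = 5, so P = 28 + 5Q.
Competitive equilibrium: 111 − 3Q = 28 + 5Q → Q* = 10.375, P* = 79.875.
At Q = 6.2: demand price = 111 − 3·6.2 = 92.4; supply price = 28 + 5·6.2 = 59.
ΔQ = 10.375 − 6.2 = 4.175; wedge = 92.4 − 59 = 33.4.
Deadweight loss = ½ × 4.175 × 33.4 = 69.72.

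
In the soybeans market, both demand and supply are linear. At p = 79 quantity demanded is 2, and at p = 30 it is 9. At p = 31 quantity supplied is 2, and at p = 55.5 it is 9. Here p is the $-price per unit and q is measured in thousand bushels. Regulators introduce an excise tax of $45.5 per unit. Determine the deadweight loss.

Demand slope = (30 − 79)/(9 − 2) = −7, so p = 93 − 7q.
Supply slope = (55.5 − 31)/(9 − 2) = 3.5, so p = 24 + 3.5q.
Competitive equilibrium: 93 − 7q = 24 + 3.5q → q* = 6.5714, p* = 47.
With the tax, the buyer price exceeds the seller price by 45.5: (93 − 7q) − (24 + 3.5q) = 45.5 → q' = 2.2381.
Δq = 6.5714 − 2.2381 = 4.3333; the wedge equals the tax, 45.5.
DWL = ½ × 4.3333 × 45.5 = $98.58 thousand.

$98.58 thousand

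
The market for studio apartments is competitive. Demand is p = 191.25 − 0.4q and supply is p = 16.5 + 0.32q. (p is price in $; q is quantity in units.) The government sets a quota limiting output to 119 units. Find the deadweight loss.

Competitive equilibrium: 191.25 − 0.4q = 16.5 + 0.32q → q* = 242.7083, p* = 94.1667.
At q = 119: demand price = 191.25 − 0.4·119 = 143.65; supply price = 16.5 + 0.32·119 = 54.58.
Δq = 242.7083 − 119 = 123.7083; wedge = 143.65 − 54.58 = 89.07.
The triangle = ½ × 123.7083 × 89.07 = $5509.35.

$5509.35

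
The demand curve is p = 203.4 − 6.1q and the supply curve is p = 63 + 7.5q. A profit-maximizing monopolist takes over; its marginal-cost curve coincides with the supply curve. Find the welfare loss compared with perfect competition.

69.49

Competitive equilibrium: 203.4 − 6.1q = 63 + 7.5q → q* = 10.32353, p* = 140.42647.
Marginal revenue: MR = 203.4 − 12.2q. Set MR = MC: 203.4 − 12.2q = 63 + 7.5q → q_m = 7.1269.
Price p_m = 203.4 − 6.1·7.1269 = 159.92591; MC(q_m) = 63 + 7.5·7.1269 = 116.45175.
Competitive q* = 10.32353, so Δq = 3.19663; wedge = 159.92591 − 116.45175 = 43.47416.
Deadweight loss = ½ × 3.19663 × 43.47416 = 69.49.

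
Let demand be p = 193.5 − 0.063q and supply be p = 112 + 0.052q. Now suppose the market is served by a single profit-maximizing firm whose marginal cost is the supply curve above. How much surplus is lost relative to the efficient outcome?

3617.67

Competitive equilibrium: 193.5 − 0.063q = 112 + 0.052q → q* = 708.6957, p* = 148.8522.
Marginal revenue: MR = 193.5 − 0.126q. Set MR = MC: 193.5 − 0.126q = 112 + 0.052q → q_m = 457.8652.
Price p_m = 193.5 − 0.063·457.8652 = 164.6545; MC(q_m) = 112 + 0.052·457.8652 = 135.809.
Competitive q* = 708.6957, so Δq = 250.8305; wedge = 164.6545 − 135.809 = 28.8455.
Deadweight loss = ½ × 250.8305 × 28.8455 = 3617.67.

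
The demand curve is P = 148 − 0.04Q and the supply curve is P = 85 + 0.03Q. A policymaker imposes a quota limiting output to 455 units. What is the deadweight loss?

Competitive equilibrium: 148 − 0.04Q = 85 + 0.03Q → Q* = 900, P* = 112.
At Q = 455: demand price = 148 − 0.04·455 = 129.8; supply price = 85 + 0.03·455 = 98.65.
ΔQ = 900 − 455 = 445; wedge = 129.8 − 98.65 = 31.15.
Welfare loss = ½ × 445 × 31.15 = 6930.875.

6930.875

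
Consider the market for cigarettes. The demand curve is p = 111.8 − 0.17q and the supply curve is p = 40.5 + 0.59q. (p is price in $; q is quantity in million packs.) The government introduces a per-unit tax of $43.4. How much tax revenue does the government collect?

$1593.24 million

Competitive equilibrium: 111.8 − 0.17q = 40.5 + 0.59q → q* = 93.8158, p* = 95.8513.
With the tax, the buyer price exceeds the seller price by 43.4: (111.8 − 0.17q) − (40.5 + 0.59q) = 43.4 → q' = 36.7105.
Tax revenue = 43.4 × 36.7105 = $1593.24 million.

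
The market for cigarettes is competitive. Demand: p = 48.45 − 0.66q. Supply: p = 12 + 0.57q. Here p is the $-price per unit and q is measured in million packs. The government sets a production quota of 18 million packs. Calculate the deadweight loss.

Competitive equilibrium: 48.45 − 0.66q = 12 + 0.57q → q* = 29.6341, p* = 28.8915.
At q = 18: demand price = 48.45 − 0.66·18 = 36.57; supply price = 12 + 0.57·18 = 22.26.
Δq = 29.6341 − 18 = 11.6341; wedge = 36.57 − 22.26 = 14.31.
The triangle = ½ × 11.6341 × 14.31 = $83.24 million.

$83.24 million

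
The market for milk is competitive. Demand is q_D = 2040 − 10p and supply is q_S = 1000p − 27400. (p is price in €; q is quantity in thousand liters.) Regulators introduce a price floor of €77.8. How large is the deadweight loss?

In inverse form: demand p = 204 − 0.1q, supply p = 27.4 + 0.001q.
Competitive equilibrium: 204 − 0.1q = 27.4 + 0.001q → q* = 1748.5149, p* = 29.1485.
At the floor p = 77.8, quantity demanded = (204 − 77.8)/0.1 = 1262.
Sellers' marginal cost at q' = 1262: 27.4 + 0.001·1262 = 28.662.
Δq = 1748.5149 − 1262 = 486.5149; wedge = 77.8 − 28.662 = 49.138.
Welfare loss = ½ × 486.5149 × 49.138 = €11953.18 thousand.

€11953.18 thousand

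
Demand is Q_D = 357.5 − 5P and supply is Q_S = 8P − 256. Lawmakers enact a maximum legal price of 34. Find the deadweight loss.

1809.98

In inverse form: demand P = 71.5 − 0.2Q, supply P = 32 + 0.125Q.
Competitive equilibrium: 71.5 − 0.2Q = 32 + 0.125Q → Q* = 121.53846, P* = 47.19231.
At the ceiling P = 34, quantity supplied = (34 − 32)/0.125 = 16.
Willingness to pay at Q' = 16: 71.5 − 0.2·16 = 68.3.
ΔQ = 121.53846 − 16 = 105.53846; wedge = 68.3 − 34 = 34.3.
The triangle = ½ × 105.53846 × 34.3 = 1809.98.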